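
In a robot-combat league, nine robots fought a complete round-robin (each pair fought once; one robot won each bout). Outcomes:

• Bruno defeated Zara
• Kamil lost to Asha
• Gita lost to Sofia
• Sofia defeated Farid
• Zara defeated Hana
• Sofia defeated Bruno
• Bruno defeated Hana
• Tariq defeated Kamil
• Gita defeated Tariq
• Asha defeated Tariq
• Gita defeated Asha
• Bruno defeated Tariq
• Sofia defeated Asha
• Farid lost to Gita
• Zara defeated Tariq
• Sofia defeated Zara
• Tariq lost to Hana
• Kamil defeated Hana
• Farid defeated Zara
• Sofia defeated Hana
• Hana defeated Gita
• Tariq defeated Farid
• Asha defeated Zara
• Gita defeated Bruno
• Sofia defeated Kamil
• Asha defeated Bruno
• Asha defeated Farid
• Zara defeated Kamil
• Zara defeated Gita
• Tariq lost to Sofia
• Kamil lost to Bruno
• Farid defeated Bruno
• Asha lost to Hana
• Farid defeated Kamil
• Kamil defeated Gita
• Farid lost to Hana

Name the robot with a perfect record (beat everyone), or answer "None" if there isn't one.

Sofia has 8 wins out of 8 opponents — a perfect record.

Sofia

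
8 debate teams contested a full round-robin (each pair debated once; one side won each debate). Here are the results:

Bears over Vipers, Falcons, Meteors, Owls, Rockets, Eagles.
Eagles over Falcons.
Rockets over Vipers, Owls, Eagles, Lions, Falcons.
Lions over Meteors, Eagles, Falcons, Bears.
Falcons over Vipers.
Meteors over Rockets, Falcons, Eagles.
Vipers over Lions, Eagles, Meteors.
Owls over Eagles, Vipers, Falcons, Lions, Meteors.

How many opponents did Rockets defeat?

Rockets' results: beat Vipers, Lions, Eagles, Owls, Falcons; lost to Meteors, Bears.
That is 5 wins.

5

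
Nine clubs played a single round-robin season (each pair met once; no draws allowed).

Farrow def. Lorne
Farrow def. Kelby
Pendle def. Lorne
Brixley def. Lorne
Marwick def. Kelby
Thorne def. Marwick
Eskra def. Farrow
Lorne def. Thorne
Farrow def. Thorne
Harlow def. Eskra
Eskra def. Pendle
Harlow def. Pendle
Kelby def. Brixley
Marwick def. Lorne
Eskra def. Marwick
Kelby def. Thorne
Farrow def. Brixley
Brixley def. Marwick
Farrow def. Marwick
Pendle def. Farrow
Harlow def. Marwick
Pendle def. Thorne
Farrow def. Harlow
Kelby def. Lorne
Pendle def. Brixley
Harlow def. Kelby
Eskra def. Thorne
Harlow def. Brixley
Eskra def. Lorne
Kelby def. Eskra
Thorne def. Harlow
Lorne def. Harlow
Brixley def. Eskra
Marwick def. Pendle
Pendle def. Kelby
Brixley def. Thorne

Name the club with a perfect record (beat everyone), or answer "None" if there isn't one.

None

Highest win total is Farrow with 6 (out of 8 possible).
Farrow lost to Pendle, Eskra, so no club went undefeated.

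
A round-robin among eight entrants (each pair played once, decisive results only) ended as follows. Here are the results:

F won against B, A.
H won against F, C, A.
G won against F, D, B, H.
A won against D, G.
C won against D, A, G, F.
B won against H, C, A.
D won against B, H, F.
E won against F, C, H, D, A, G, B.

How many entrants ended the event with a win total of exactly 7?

Win totals: A 2, B 3, C 4, D 3, E 7, F 2, G 4, H 3.
Exactly 7: E — 1 entrant.

1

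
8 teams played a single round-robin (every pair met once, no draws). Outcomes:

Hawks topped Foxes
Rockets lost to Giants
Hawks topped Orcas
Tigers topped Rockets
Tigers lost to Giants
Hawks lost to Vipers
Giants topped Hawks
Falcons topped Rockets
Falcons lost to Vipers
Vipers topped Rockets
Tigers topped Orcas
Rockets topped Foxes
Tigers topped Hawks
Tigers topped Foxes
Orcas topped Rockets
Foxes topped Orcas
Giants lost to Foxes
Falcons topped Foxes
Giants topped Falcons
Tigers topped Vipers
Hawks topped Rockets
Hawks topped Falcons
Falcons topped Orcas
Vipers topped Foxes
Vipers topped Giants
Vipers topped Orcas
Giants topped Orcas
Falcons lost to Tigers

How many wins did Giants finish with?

Giants' results: beat Tigers, Rockets, Falcons, Orcas, Hawks; lost to Foxes, Vipers.
That is 5 wins.

5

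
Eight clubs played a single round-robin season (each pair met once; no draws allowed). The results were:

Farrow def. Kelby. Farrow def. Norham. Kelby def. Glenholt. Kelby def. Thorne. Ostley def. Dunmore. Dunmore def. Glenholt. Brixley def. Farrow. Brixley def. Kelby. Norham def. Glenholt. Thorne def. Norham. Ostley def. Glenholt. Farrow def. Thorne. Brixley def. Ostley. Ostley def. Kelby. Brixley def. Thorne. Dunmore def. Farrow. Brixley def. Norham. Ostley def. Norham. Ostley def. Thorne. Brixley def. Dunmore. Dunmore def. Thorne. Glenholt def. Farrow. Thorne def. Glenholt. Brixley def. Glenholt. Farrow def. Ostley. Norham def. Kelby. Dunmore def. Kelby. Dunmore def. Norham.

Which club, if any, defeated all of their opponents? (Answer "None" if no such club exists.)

Brixley

Brixley has 7 wins out of 7 opponents — a perfect record.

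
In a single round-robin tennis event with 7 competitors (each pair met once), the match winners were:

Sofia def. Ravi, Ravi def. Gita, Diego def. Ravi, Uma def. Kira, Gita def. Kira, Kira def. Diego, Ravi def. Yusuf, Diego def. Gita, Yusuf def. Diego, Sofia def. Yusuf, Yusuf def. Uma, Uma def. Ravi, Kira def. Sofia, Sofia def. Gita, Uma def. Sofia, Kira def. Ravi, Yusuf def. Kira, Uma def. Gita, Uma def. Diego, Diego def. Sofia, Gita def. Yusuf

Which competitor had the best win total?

Uma

Win totals: Diego 3, Uma 5, Gita 2, Ravi 2, Yusuf 3, Sofia 3, Kira 3.
Uma leads with 5 wins (next highest: 3).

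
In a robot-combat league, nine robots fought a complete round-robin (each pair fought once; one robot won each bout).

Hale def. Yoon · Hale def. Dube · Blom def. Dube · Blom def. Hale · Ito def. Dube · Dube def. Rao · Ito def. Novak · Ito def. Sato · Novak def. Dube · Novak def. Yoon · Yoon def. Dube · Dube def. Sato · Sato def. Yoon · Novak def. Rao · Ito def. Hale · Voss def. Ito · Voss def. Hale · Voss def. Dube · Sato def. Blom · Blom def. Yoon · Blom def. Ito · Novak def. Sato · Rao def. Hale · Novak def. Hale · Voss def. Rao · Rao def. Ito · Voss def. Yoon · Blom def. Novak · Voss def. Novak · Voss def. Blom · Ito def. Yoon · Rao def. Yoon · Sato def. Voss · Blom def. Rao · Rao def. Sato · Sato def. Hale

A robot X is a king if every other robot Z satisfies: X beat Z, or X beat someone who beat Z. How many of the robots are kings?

Yoon cannot reach Ito, Voss, Blom, Novak, Hale in two steps.
Dube cannot reach Novak in two steps.
Ito reaches everyone (king).
Rao reaches everyone (king).
Voss reaches everyone (king).
Blom cannot reach Voss in two steps.
Novak reaches everyone (king).
Hale cannot reach Ito, Voss, Blom, Novak in two steps.
Sato reaches everyone (king).
Kings: Ito, Rao, Voss, Novak, Sato — 5.

5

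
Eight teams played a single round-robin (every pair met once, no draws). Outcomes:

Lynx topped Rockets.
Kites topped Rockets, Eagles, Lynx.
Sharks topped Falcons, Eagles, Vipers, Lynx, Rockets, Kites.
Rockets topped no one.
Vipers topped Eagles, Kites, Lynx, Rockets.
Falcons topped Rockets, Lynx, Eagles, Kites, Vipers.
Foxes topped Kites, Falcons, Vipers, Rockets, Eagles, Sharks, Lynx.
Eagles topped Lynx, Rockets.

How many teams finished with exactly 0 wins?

1

Win totals: Foxes 7, Rockets 0, Vipers 4, Eagles 2, Sharks 6, Lynx 1, Falcons 5, Kites 3.
Exactly 0: Rockets — 1 team.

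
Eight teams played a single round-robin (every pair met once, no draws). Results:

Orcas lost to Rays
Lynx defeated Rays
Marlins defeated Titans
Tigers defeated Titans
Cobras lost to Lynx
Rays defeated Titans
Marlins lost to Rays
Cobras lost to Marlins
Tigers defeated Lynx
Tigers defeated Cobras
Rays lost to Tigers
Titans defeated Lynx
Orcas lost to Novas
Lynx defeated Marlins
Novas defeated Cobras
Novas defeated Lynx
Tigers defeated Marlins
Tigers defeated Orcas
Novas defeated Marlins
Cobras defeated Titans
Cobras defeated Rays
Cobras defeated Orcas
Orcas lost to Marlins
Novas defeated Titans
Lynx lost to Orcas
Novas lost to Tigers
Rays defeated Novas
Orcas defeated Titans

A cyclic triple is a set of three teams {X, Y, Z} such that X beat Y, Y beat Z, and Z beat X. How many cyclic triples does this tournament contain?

Win totals: Titans 1, Orcas 2, Tigers 7, Rays 4, Novas 5, Marlins 3, Lynx 3, Cobras 3.
A team with w wins dominates both others in C(w,2) triples; summing gives 0 + 1 + 21 + 6 + 10 + 3 + 3 + 3 = 47 transitive triples.
Total triples C(8,3) = 56, so cyclic triples = 56 − 47 = 9.

9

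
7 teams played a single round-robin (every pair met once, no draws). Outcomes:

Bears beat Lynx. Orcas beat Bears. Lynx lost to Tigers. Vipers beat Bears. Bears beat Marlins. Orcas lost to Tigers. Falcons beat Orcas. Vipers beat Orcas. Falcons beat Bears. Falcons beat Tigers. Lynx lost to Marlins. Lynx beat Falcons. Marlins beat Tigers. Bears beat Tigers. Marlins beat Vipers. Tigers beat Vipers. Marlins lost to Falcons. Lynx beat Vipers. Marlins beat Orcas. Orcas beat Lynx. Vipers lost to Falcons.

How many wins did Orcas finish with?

Orcas' results: beat Lynx, Bears; lost to Marlins, Tigers, Falcons, Vipers.
That is 2 wins.

2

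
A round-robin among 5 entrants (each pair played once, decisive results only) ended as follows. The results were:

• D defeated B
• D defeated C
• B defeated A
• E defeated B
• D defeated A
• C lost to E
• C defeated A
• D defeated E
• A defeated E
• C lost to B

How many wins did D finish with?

D's results: beat A, B, C, E; lost to no one.
That is 4 wins.

4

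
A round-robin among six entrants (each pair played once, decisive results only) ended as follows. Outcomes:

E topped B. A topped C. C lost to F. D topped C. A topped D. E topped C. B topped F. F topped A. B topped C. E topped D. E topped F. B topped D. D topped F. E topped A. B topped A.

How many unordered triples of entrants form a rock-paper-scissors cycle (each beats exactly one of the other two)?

1

Of the C(6,3) = 20 triples, the cyclic ones are: {A, D, F}.
That is 1.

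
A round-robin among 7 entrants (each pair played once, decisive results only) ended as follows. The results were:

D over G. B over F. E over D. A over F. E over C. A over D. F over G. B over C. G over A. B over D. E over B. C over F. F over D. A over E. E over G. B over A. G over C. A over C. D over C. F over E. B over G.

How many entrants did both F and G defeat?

F beat: D, E, G.
G beat: A, C.
No one was beaten by both.

0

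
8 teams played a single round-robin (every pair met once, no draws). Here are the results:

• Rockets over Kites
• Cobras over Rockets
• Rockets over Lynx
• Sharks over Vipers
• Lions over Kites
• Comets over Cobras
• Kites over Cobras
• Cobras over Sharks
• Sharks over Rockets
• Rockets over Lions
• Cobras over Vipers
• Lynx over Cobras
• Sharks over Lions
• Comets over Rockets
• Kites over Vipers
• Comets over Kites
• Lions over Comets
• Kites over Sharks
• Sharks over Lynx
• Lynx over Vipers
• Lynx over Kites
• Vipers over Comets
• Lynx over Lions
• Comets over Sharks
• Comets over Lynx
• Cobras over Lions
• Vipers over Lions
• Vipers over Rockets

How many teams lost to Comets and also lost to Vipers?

1

Comets beat: Sharks, Rockets, Kites, Cobras, Lynx.
Vipers beat: Lions, Rockets, Comets.
Both beat: Rockets — 1.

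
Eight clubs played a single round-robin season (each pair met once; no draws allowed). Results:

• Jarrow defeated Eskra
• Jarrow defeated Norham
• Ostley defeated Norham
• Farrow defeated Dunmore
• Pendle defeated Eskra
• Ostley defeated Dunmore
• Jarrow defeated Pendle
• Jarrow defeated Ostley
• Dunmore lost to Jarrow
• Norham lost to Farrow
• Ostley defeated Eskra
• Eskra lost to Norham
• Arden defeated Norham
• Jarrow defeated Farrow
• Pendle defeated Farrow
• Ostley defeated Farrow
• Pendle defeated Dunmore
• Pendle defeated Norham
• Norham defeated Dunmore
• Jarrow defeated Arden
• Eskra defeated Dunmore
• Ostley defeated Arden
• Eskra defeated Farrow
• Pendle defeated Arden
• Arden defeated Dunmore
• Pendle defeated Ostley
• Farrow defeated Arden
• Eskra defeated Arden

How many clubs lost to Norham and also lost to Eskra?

1

Norham beat: Eskra, Dunmore.
Eskra beat: Farrow, Dunmore, Arden.
Both beat: Dunmore — 1.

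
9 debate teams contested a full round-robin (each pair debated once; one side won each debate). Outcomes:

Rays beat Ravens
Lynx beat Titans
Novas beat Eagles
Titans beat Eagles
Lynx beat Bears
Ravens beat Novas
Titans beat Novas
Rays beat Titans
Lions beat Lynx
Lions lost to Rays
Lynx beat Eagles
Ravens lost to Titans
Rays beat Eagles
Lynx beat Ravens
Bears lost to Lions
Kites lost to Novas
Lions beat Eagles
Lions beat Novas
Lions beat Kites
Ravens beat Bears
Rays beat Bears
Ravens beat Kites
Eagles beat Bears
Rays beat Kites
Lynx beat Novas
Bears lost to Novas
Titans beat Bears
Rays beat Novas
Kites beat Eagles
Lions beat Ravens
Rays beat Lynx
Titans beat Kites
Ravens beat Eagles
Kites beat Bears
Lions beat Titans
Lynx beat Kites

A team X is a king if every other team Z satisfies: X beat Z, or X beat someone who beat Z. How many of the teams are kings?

Eagles cannot reach Lynx, Titans, Ravens, Rays, Lions, Kites, Novas in two steps.
Lynx cannot reach Rays, Lions in two steps.
Titans cannot reach Lynx, Rays, Lions in two steps.
Ravens cannot reach Lynx, Titans, Rays, Lions in two steps.
Rays reaches everyone (king).
Lions cannot reach Rays in two steps.
Bears cannot reach Eagles, Lynx, Titans, Ravens, Rays, Lions, Kites, Novas in two steps.
Kites cannot reach Lynx, Titans, Ravens, Rays, Lions, Novas in two steps.
Novas cannot reach Lynx, Titans, Ravens, Rays, Lions in two steps.
Kings: Rays — 1.

1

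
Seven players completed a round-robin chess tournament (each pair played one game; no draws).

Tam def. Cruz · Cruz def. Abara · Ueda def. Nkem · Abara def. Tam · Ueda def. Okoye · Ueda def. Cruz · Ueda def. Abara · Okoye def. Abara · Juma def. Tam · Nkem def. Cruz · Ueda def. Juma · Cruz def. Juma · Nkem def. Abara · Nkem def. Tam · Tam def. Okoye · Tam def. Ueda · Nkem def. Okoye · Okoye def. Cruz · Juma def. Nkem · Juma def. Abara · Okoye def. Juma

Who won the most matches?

Ueda

Win totals: Cruz 2, Abara 1, Tam 3, Nkem 4, Okoye 3, Juma 3, Ueda 5.
Ueda leads with 5 wins (next highest: 4).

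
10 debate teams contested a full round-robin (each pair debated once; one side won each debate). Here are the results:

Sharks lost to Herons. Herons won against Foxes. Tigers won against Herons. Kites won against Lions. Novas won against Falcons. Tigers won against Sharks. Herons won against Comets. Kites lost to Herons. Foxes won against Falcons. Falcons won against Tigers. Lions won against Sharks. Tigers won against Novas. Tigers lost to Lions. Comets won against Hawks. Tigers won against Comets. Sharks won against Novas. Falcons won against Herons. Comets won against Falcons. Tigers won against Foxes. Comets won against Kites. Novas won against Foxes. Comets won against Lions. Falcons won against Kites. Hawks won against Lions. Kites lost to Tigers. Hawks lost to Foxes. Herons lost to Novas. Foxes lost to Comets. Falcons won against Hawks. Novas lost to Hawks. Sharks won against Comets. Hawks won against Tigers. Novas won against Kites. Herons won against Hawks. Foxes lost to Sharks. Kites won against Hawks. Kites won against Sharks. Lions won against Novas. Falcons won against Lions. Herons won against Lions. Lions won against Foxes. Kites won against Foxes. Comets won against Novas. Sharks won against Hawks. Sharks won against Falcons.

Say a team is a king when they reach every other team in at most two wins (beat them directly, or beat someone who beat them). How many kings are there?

Falcons reaches everyone (king).
Comets reaches everyone (king).
Novas reaches everyone (king).
Kites cannot reach Herons in two steps.
Foxes cannot reach Comets, Sharks in two steps.
Sharks reaches everyone (king).
Herons reaches everyone (king).
Hawks reaches everyone (king).
Lions reaches everyone (king).
Tigers reaches everyone (king).
Kings: Falcons, Comets, Novas, Sharks, Herons, Hawks, Lions, Tigers — 8.

8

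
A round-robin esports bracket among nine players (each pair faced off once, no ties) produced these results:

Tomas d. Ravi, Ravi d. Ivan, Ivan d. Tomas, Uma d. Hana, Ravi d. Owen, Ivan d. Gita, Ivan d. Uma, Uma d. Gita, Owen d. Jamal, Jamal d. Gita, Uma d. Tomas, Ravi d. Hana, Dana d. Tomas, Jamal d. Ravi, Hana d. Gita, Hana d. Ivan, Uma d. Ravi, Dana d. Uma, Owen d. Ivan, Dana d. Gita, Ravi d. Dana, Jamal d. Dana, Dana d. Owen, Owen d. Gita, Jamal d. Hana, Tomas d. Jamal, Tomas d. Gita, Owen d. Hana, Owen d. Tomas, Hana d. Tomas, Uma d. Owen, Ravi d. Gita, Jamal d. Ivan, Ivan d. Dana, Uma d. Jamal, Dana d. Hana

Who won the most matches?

Win totals: Owen 5, Hana 3, Ivan 4, Jamal 5, Tomas 3, Gita 0, Uma 6, Ravi 5, Dana 5.
Uma leads with 6 wins (next highest: 5).

Uma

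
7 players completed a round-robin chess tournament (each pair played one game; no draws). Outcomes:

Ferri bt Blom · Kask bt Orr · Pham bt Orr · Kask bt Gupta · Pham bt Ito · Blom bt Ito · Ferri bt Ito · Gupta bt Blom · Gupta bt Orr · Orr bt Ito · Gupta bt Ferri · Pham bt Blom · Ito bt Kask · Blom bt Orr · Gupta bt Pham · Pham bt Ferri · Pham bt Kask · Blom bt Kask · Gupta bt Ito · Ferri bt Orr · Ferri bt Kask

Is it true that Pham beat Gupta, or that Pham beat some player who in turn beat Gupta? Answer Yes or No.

Yes

Pham did not beat Gupta directly.
Pham beat Ferri, Blom, Ito, Kask, Orr. Of those, Kask beat Gupta.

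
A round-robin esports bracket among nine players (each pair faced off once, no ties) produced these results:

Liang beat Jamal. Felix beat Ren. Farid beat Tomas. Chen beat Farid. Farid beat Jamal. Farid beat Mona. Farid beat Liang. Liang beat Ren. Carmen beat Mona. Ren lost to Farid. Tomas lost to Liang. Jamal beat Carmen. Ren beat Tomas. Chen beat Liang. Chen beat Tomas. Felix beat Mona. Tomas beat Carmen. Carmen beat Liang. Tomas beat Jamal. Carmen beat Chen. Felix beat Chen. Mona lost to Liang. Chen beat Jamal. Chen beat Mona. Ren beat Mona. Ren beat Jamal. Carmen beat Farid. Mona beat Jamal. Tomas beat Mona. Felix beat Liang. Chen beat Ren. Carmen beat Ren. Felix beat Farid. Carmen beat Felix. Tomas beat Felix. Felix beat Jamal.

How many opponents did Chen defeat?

Chen's results: beat Ren, Mona, Farid, Jamal, Tomas, Liang; lost to Carmen, Felix.
That is 6 wins.

6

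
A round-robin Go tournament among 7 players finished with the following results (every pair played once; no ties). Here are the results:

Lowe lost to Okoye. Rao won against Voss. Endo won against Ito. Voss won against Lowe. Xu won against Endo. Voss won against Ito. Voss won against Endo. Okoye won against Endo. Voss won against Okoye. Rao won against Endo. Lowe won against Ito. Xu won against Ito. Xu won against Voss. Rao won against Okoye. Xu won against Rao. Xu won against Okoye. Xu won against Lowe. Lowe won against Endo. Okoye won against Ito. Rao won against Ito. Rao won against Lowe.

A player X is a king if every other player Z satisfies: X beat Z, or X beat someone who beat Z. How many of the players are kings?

Lowe cannot reach Voss, Rao, Okoye, Xu in two steps.
Voss cannot reach Rao, Xu in two steps.
Rao cannot reach Xu in two steps.
Endo cannot reach Lowe, Voss, Rao, Okoye, Xu in two steps.
Okoye cannot reach Voss, Rao, Xu in two steps.
Ito cannot reach Lowe, Voss, Rao, Endo, Okoye, Xu in two steps.
Xu reaches everyone (king).
Kings: Xu — 1.

1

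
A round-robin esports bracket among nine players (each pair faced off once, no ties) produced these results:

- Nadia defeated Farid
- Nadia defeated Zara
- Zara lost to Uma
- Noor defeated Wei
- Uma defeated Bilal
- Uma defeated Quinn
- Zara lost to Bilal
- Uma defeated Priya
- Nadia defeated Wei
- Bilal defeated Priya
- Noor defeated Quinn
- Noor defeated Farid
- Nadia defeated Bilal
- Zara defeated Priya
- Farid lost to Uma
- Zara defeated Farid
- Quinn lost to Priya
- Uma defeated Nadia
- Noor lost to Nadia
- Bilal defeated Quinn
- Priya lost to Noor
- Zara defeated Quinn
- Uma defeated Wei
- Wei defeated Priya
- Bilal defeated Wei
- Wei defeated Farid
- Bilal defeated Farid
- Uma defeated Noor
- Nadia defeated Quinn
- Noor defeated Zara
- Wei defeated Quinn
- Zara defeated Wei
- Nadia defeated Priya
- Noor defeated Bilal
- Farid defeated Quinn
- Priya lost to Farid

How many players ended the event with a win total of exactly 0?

Win totals: Zara 4, Quinn 0, Farid 2, Wei 3, Priya 1, Nadia 7, Bilal 5, Uma 8, Noor 6.
Exactly 0: Quinn — 1 player.

1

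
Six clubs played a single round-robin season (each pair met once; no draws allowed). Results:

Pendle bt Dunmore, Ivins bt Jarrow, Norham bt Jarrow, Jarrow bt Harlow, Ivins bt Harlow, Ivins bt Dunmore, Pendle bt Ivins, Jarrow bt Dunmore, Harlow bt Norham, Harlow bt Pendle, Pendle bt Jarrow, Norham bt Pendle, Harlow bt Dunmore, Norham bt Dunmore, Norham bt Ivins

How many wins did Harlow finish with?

3

Harlow's results: beat Dunmore, Pendle, Norham; lost to Jarrow, Ivins.
That is 3 wins.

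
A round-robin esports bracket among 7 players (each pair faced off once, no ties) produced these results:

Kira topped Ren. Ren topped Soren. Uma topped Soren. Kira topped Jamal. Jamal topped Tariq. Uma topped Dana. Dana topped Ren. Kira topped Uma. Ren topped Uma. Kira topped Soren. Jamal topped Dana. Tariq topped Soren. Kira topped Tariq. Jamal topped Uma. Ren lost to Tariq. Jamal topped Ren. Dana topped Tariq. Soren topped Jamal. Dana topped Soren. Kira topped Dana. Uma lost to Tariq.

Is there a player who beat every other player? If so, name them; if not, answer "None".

Kira has 6 wins out of 6 opponents — a perfect record.

Kira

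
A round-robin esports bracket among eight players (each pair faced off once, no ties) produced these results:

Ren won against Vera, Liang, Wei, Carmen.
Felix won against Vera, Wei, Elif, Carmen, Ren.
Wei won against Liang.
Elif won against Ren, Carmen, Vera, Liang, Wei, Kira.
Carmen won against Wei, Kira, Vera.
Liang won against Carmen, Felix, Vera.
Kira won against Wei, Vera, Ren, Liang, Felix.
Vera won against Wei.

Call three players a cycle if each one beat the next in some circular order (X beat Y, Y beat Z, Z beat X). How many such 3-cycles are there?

9

Win totals: Liang 3, Felix 5, Elif 6, Carmen 3, Ren 4, Kira 5, Wei 1, Vera 1.
A player with w wins dominates both others in C(w,2) triples; summing gives 3 + 10 + 15 + 3 + 6 + 10 + 0 + 0 = 47 transitive triples.
Total triples C(8,3) = 56, so cyclic triples = 56 − 47 = 9.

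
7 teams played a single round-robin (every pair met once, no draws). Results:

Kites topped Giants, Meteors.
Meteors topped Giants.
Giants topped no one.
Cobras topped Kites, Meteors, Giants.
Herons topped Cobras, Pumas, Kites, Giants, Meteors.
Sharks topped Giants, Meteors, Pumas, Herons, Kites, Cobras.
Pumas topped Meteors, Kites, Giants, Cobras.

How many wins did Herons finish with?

Herons' results: beat Giants, Cobras, Pumas, Meteors, Kites; lost to Sharks.
That is 5 wins.

5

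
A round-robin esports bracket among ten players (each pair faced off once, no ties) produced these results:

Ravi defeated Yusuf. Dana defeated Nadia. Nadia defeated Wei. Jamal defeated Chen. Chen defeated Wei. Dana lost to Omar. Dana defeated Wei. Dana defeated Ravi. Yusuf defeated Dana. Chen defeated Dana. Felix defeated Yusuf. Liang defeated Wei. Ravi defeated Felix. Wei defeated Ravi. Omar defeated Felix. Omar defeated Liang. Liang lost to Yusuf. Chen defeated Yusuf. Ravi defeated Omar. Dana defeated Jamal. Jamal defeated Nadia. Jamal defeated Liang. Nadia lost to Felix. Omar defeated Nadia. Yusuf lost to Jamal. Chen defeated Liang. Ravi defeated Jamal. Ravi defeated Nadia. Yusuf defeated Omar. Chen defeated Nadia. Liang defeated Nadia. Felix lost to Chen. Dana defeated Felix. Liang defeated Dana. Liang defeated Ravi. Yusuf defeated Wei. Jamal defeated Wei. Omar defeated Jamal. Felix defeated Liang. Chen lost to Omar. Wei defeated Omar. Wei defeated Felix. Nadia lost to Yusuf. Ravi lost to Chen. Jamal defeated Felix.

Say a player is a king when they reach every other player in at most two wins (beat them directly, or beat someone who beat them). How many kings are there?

7

Ravi reaches everyone (king).
Wei reaches everyone (king).
Felix cannot reach Jamal, Chen in two steps.
Jamal reaches everyone (king).
Chen reaches everyone (king).
Yusuf reaches everyone (king).
Omar reaches everyone (king).
Dana reaches everyone (king).
Nadia cannot reach Jamal, Chen, Yusuf, Dana, Liang in two steps.
Liang cannot reach Chen in two steps.
Kings: Ravi, Wei, Jamal, Chen, Yusuf, Omar, Dana — 7.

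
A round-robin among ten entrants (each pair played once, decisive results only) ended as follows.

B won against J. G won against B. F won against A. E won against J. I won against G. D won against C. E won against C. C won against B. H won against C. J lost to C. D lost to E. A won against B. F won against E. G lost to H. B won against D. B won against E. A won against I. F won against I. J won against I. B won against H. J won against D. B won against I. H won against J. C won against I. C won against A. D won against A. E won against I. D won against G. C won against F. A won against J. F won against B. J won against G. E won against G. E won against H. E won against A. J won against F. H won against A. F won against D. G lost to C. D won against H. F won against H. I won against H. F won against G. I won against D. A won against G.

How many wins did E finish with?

7

E's results: beat A, C, D, G, H, I, J; lost to B, F.
That is 7 wins.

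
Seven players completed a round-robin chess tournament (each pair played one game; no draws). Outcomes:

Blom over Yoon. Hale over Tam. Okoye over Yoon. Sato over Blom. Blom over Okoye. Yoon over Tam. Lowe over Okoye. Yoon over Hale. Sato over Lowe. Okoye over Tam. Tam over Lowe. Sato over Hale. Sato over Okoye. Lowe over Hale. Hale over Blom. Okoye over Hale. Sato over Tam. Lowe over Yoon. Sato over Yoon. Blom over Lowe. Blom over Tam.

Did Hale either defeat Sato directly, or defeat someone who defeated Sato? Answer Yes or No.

Hale did not beat Sato directly.
Hale beat Tam, Blom, but each of them lost to Sato. No two-step path.

No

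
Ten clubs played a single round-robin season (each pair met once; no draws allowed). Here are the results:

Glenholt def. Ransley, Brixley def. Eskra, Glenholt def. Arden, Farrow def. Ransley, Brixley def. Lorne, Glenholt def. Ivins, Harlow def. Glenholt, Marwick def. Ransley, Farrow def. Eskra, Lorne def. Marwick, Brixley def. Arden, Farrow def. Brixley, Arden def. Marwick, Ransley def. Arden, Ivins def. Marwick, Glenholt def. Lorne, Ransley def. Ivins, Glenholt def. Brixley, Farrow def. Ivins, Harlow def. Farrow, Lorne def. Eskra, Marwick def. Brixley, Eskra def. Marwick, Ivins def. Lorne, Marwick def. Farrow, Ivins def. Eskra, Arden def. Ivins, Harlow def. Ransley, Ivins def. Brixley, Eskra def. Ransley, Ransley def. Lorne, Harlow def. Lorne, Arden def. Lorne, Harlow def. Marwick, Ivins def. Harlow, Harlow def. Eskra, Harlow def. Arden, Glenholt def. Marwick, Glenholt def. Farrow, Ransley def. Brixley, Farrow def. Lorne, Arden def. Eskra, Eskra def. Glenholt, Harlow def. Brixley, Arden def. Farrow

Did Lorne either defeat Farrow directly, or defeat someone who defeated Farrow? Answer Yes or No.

Yes

Lorne did not beat Farrow directly.
Lorne beat Marwick, Eskra. Of those, Marwick beat Farrow.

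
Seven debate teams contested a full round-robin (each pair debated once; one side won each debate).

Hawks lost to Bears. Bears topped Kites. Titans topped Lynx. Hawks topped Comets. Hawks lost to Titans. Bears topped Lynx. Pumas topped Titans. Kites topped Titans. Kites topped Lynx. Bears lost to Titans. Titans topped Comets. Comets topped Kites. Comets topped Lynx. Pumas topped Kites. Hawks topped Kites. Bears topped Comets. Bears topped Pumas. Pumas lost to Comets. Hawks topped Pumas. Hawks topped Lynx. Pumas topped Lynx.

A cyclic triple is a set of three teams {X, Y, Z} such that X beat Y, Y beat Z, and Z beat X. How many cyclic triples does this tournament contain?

6

Win totals: Bears 5, Comets 3, Hawks 4, Titans 4, Pumas 3, Kites 2, Lynx 0.
A team with w wins dominates both others in C(w,2) triples; summing gives 10 + 3 + 6 + 6 + 3 + 1 + 0 = 29 transitive triples.
Total triples C(7,3) = 35, so cyclic triples = 35 − 29 = 6.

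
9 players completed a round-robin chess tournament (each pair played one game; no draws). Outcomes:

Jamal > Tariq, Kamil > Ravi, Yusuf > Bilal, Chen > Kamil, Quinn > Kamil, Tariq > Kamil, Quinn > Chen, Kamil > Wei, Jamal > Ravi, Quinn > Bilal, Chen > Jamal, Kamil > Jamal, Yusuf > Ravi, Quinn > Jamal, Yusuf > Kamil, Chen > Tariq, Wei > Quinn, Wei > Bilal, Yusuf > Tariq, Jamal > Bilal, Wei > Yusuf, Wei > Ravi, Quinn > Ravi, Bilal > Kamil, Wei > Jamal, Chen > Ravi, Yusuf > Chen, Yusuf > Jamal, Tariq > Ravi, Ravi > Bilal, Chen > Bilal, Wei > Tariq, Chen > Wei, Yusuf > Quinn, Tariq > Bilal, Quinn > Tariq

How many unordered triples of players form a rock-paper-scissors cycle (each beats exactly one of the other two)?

9

Win totals: Tariq 3, Kamil 3, Wei 6, Ravi 1, Quinn 6, Chen 6, Yusuf 7, Jamal 3, Bilal 1.
A player with w wins dominates both others in C(w,2) triples; summing gives 3 + 3 + 15 + 0 + 15 + 15 + 21 + 3 + 0 = 75 transitive triples.
Total triples C(9,3) = 84, so cyclic triples = 84 − 75 = 9.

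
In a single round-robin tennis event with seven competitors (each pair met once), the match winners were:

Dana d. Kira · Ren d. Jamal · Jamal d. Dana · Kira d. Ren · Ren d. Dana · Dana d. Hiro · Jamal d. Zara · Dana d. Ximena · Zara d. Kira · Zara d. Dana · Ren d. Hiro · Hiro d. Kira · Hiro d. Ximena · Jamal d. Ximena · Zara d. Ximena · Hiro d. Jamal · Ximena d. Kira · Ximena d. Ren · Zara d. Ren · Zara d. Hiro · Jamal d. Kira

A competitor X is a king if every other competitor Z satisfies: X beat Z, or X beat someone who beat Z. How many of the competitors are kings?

Dana cannot reach Zara in two steps.
Hiro reaches everyone (king).
Ximena cannot reach Zara in two steps.
Ren reaches everyone (king).
Jamal reaches everyone (king).
Zara reaches everyone (king).
Kira cannot reach Ximena, Zara in two steps.
Kings: Hiro, Ren, Jamal, Zara — 4.

4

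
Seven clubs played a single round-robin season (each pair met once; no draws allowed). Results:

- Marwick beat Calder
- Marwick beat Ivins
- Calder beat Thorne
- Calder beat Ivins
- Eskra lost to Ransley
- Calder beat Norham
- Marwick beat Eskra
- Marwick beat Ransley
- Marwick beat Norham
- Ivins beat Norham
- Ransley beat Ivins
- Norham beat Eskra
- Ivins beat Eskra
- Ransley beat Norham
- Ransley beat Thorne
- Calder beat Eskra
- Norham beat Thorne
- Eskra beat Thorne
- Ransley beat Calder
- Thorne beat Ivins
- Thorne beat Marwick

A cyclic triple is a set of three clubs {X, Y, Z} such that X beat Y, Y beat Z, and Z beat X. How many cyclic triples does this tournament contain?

Win totals: Ivins 2, Norham 2, Calder 4, Eskra 1, Marwick 5, Thorne 2, Ransley 5.
A club with w wins dominates both others in C(w,2) triples; summing gives 1 + 1 + 6 + 0 + 10 + 1 + 10 = 29 transitive triples.
Total triples C(7,3) = 35, so cyclic triples = 35 − 29 = 6.

6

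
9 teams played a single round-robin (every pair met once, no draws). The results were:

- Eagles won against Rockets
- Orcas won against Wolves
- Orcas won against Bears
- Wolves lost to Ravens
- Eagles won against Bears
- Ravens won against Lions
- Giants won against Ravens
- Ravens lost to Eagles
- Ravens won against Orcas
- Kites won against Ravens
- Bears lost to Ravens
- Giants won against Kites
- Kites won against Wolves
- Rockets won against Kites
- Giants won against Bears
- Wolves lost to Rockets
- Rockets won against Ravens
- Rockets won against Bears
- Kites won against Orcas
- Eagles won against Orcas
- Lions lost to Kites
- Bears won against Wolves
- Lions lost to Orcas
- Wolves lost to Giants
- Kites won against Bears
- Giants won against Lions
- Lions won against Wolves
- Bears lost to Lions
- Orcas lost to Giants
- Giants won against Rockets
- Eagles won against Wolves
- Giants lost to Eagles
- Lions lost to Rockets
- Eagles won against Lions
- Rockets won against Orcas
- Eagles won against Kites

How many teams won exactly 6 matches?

Win totals: Orcas 3, Bears 1, Wolves 0, Kites 5, Rockets 6, Eagles 8, Ravens 4, Lions 2, Giants 7.
Exactly 6: Rockets — 1 team.

1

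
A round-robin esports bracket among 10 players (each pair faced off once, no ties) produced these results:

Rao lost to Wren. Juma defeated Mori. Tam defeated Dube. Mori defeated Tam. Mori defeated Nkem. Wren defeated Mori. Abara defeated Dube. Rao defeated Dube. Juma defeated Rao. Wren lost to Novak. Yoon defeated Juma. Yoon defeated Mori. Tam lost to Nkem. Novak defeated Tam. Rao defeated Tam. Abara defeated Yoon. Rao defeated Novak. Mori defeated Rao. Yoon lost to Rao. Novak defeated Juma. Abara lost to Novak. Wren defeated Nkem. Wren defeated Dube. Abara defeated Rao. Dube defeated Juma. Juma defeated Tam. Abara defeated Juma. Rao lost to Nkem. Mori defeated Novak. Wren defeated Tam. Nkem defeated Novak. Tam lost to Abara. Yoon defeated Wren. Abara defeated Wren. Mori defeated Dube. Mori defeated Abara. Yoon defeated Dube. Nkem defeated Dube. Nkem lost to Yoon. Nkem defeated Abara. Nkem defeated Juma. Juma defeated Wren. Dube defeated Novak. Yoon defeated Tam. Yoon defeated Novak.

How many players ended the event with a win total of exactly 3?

Win totals: Yoon 7, Novak 4, Rao 4, Mori 6, Juma 4, Abara 6, Nkem 6, Tam 1, Wren 5, Dube 2.
No player has exactly 3 wins.

0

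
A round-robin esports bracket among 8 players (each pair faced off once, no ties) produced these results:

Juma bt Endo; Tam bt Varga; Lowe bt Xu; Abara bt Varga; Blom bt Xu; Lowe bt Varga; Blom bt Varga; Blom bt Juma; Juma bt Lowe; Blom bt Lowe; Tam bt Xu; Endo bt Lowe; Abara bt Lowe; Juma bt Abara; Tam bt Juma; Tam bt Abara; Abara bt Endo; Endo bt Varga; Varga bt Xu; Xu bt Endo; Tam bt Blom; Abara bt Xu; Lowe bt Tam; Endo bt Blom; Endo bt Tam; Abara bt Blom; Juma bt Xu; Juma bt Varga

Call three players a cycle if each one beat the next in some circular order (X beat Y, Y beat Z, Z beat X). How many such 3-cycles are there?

11

Win totals: Juma 5, Varga 1, Abara 5, Xu 1, Endo 4, Blom 4, Tam 5, Lowe 3.
A player with w wins dominates both others in C(w,2) triples; summing gives 10 + 0 + 10 + 0 + 6 + 6 + 10 + 3 = 45 transitive triples.
Total triples C(8,3) = 56, so cyclic triples = 56 − 45 = 11.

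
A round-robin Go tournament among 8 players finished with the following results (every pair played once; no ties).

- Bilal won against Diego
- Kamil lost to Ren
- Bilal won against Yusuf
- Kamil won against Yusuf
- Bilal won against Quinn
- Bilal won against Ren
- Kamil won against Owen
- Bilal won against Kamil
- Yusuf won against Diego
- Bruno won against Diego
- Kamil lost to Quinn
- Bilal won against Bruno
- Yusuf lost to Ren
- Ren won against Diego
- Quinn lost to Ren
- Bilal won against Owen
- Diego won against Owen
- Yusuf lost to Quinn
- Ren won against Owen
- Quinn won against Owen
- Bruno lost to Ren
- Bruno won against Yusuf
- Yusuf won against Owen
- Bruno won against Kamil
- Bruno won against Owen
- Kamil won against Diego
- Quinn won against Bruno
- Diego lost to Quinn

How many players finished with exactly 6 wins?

Win totals: Quinn 5, Diego 1, Yusuf 2, Bilal 7, Bruno 4, Ren 6, Owen 0, Kamil 3.
Exactly 6: Ren — 1 player.

1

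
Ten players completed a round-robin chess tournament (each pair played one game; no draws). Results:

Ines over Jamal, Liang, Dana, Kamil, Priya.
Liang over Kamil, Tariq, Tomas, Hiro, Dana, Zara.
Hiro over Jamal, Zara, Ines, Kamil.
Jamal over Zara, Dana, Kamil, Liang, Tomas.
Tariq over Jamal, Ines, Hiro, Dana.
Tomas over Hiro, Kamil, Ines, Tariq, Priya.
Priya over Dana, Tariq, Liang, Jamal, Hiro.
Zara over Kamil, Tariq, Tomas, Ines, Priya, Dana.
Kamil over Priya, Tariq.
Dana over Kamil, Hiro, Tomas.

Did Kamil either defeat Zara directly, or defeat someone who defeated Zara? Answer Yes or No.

Kamil did not beat Zara directly.
Kamil beat Priya, Tariq, but each of them lost to Zara. No two-step path.

No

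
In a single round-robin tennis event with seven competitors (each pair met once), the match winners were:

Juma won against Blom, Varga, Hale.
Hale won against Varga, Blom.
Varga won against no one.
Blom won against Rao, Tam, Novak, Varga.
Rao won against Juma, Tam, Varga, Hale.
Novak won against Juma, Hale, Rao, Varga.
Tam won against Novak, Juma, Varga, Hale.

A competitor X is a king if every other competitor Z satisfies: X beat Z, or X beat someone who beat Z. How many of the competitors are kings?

5

Novak reaches everyone (king).
Tam reaches everyone (king).
Varga cannot reach Novak, Tam, Juma, Blom, Hale, Rao in two steps.
Juma reaches everyone (king).
Blom reaches everyone (king).
Hale cannot reach Juma in two steps.
Rao reaches everyone (king).
Kings: Novak, Tam, Juma, Blom, Rao — 5.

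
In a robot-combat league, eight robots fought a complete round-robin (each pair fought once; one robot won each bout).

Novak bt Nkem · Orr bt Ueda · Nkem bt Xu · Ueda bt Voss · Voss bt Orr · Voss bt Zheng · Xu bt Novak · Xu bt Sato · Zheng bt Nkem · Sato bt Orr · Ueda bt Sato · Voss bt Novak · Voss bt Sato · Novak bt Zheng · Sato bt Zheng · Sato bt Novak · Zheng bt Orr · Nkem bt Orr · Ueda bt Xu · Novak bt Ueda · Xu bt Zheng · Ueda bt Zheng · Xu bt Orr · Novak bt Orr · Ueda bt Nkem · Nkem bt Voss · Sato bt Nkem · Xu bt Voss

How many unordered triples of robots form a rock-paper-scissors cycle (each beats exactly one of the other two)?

Win totals: Xu 5, Voss 4, Nkem 3, Orr 1, Zheng 2, Novak 4, Sato 4, Ueda 5.
A robot with w wins dominates both others in C(w,2) triples; summing gives 10 + 6 + 3 + 0 + 1 + 6 + 6 + 10 = 42 transitive triples.
Total triples C(8,3) = 56, so cyclic triples = 56 − 42 = 14.

14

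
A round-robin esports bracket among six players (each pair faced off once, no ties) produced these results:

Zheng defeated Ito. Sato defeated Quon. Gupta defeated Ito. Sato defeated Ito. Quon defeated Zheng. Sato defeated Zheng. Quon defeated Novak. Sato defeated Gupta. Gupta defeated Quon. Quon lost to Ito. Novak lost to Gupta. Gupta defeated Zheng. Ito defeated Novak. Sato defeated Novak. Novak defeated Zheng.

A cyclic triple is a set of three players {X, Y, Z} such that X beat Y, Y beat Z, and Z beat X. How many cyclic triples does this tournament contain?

Of the C(6,3) = 20 triples, the cyclic ones are: {Ito, Novak, Zheng}; {Ito, Zheng, Quon}.
That is 2.

2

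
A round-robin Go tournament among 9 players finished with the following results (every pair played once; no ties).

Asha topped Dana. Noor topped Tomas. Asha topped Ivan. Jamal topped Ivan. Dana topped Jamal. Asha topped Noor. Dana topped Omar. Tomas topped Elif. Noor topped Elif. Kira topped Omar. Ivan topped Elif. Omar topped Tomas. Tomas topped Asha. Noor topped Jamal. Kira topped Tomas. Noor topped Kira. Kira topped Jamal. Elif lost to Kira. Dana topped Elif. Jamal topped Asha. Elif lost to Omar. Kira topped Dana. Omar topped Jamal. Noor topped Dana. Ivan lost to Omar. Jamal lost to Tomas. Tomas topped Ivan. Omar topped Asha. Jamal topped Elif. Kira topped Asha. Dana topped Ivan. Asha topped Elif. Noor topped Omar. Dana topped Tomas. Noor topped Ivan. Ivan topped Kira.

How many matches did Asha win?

4

Asha's results: beat Dana, Noor, Elif, Ivan; lost to Kira, Omar, Tomas, Jamal.
That is 4 wins.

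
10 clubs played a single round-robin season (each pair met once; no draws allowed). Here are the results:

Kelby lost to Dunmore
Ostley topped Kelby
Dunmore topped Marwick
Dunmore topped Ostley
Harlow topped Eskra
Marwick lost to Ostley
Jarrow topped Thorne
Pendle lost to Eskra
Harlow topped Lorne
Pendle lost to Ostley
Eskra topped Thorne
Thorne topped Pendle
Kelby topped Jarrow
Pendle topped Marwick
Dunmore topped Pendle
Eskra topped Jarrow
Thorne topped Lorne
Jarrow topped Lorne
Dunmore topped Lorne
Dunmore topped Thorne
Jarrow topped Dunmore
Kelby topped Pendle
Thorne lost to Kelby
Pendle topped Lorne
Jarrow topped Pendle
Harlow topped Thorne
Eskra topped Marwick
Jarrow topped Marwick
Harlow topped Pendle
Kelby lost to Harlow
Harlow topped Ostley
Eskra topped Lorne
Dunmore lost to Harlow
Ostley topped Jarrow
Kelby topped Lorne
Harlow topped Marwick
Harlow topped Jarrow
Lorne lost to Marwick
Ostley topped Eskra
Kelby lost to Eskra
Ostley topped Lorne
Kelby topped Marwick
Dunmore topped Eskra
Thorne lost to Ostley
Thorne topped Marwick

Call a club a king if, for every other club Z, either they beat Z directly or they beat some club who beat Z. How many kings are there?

Ostley cannot reach Harlow in two steps.
Dunmore cannot reach Harlow in two steps.
Kelby cannot reach Ostley, Eskra, Harlow in two steps.
Pendle cannot reach Ostley, Dunmore, Kelby, Eskra, Harlow, Thorne, Jarrow in two steps.
Eskra cannot reach Ostley, Harlow in two steps.
Harlow reaches everyone (king).
Marwick cannot reach Ostley, Dunmore, Kelby, Pendle, Eskra, Harlow, Thorne, Jarrow in two steps.
Thorne cannot reach Ostley, Dunmore, Kelby, Eskra, Harlow, Jarrow in two steps.
Jarrow cannot reach Harlow in two steps.
Lorne cannot reach Ostley, Dunmore, Kelby, Pendle, Eskra, Harlow, Marwick, Thorne, Jarrow in two steps.
Kings: Harlow — 1.

1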